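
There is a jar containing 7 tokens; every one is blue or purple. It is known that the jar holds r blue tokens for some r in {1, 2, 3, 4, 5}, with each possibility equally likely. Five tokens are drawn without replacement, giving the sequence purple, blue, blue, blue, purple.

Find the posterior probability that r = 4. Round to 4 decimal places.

Compute the likelihood of the observed sequence for each case: P(data | r = 1) = (6/7)(1/6)(0/5) = 0; P(data | r = 2) = (5/7)(2/6)(1/5)(0/4) = 0; P(data | r = 3) = (4/7)(3/6)(2/5)(1/4)(3/3) = 1/35; P(data | r = 4) = (3/7)(4/6)(3/5)(2/4)(2/3) = 2/35; P(data | r = 5) = (2/7)(5/6)(4/5)(3/4)(1/3) = 1/21.
Multiplying each by its prior: 1/5 · 0 = 0, 1/5 · 0 = 0, 1/5 · 1/35 = 1/175, 1/5 · 2/35 = 2/175, 1/5 · 1/21 = 1/105; summing to 2/75.
By Bayes' rule, P(r = 4 | data) = (2/175) / (2/75) = 3/7.

0.4286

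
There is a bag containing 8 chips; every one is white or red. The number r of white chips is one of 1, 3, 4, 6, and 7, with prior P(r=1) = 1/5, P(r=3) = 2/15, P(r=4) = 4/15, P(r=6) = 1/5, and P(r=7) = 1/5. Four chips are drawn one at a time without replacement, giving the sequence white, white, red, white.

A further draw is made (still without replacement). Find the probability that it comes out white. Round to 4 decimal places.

0.7057

Under each hypothesis, the probability of the observed sequence is: P(data | r = 1) = (1/8)(0/7) = 0; P(data | r = 3) = (3/8)(2/7)(5/6)(1/5) = 0.017857; P(data | r = 4) = (4/8)(3/7)(4/6)(2/5) = 0.057143; P(data | r = 6) = (6/8)(5/7)(2/6)(4/5) = 0.14286; P(data | r = 7) = (7/8)(6/7)(1/6)(5/5) = 0.125.
Weighting by the prior gives 1/5 · 0 = 0, 2/15 · 0.017857 = 0.002381, 4/15 · 0.057143 = 0.015238, 1/5 · 0.14286 = 0.028571, 1/5 · 0.125 = 0.025; with total 0.07119.
The posterior is then P(r = 1 | data) = 0, P(r = 3 | data) = 0.033445, P(r = 4 | data) = 0.21405, P(r = 6 | data) = 0.40134, P(r = 7 | data) = 0.35117.
Averaging over the posterior, P(white next | data) = (0)(0.033445) + (1/4)(0.21405) + (3/4)(0.40134) + (1)(0.35117) = 0.70569.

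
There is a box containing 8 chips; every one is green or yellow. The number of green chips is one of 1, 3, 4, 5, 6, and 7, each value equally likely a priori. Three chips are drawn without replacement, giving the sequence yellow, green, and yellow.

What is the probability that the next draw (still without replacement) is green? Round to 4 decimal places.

Under each hypothesis, the probability of the observed sequence is: P(data | r = 1) = (7/8)(1/7)(6/6) = 1/8; P(data | r = 3) = (5/8)(3/7)(4/6) = 5/28; P(data | r = 4) = (4/8)(4/7)(3/6) = 1/7; P(data | r = 5) = (3/8)(5/7)(2/6) = 5/56; P(data | r = 6) = (2/8)(6/7)(1/6) = 1/28; P(data | r = 7) = (1/8)(7/7)(0/6) = 0.
The prior-weighted likelihoods are 1/6 · 1/8 = 1/48, 1/6 · 5/28 = 5/168, 1/6 · 1/7 = 1/42, 1/6 · 5/56 = 5/336, 1/6 · 1/28 = 1/168, 1/6 · 0 = 0; these sum to 2/21.
Dividing through by the total gives posterior P(r = 1 | data) = 7/32, P(r = 3 | data) = 5/16, P(r = 4 | data) = 1/4, P(r = 5 | data) = 5/32, P(r = 6 | data) = 1/16, P(r = 7 | data) = 0.
The predictive probability is P(green next | data) = (0)(7/32) + (2/5)(5/16) + (3/5)(1/4) + (4/5)(5/32) + (1)(1/16) = 37/80.

0.4625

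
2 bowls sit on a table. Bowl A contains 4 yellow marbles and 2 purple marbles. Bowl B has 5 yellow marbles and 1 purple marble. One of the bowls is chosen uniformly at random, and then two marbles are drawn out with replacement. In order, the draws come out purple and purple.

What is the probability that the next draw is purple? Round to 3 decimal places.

Under each hypothesis, the probability of the observed sequence is: P(data | bowl A) = (2/6)(2/6) = 1/9; P(data | bowl B) = (1/6)(1/6) = 1/36.
Multiplying each by its prior: 1/2 · 1/9 = 1/18, 1/2 · 1/36 = 1/72; these sum to 5/72.
Dividing through by the total gives posterior P(bowl A | data) = 4/5, P(bowl B | data) = 1/5.
Averaging over the posterior, P(purple next | data) = (1/3)(4/5) + (1/6)(1/5) = 3/10.

0.300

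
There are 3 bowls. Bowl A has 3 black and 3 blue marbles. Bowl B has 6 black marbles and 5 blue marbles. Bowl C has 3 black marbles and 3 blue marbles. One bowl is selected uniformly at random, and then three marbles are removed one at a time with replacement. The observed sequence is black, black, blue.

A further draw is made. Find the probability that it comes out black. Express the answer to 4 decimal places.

The likelihood of the observed sequence under each hypothesis: P(data | bowl A) = (3/6)(3/6)(3/6) = 0.125; P(data | bowl B) = (6/11)(6/11)(5/11) = 0.13524; P(data | bowl C) = (3/6)(3/6)(3/6) = 0.125.
The prior-weighted likelihoods are 1/3 · 0.125 = 0.041667, 1/3 · 0.13524 = 0.045079, 1/3 · 0.125 = 0.041667; these sum to 0.12841.
Dividing through by the total gives posterior P(bowl A | data) = 0.32448, P(bowl B | data) = 0.35105, P(bowl C | data) = 0.32448.
The predictive probability is P(black next | data) = (1/2)(0.32448) + (6/11)(0.35105) + (1/2)(0.32448) = 0.51596.

0.5160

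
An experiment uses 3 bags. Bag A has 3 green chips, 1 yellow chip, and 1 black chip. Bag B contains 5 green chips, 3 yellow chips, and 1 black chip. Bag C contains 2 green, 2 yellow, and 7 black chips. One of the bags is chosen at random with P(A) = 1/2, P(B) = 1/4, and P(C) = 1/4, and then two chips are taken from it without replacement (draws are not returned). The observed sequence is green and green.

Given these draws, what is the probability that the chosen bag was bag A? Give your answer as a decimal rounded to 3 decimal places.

0.670

The likelihood of the observed sequence under each hypothesis: P(data | bag A) = (3/5)(2/4) = 0.3; P(data | bag B) = (5/9)(4/8) = 0.27778; P(data | bag C) = (2/11)(1/10) = 0.018182.
Multiplying each by its prior: 1/2 · 0.3 = 0.15, 1/4 · 0.27778 = 0.069444, 1/4 · 0.018182 = 0.0045455; these sum to 0.22399.
By Bayes' rule, P(bag A | data) = (0.15) / (0.22399) = 0.66967.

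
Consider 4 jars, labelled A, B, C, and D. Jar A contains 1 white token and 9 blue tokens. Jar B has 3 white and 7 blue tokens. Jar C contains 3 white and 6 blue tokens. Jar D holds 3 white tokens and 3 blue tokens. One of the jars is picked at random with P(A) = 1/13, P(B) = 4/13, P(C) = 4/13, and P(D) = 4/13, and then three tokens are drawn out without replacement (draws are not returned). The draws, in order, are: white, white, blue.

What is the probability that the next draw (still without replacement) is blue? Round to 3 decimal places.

Compute the likelihood of the observed sequence for each case: P(data | jar A) = (1/10)(0/9) = 0; P(data | jar B) = (3/10)(2/9)(7/8) = 7/120; P(data | jar C) = (3/9)(2/8)(6/7) = 1/14; P(data | jar D) = (3/6)(2/5)(3/4) = 3/20.
The prior-weighted likelihoods are 1/13 · 0 = 0, 4/13 · 7/120 = 7/390, 4/13 · 1/14 = 2/91, 4/13 · 3/20 = 3/65; summing to 47/546.
The posterior is then P(jar A | data) = 0, P(jar B | data) = 49/235, P(jar C | data) = 12/47, P(jar D | data) = 126/235.
Averaging over the posterior, P(blue next | data) = (6/7)(49/235) + (5/6)(12/47) + (2/3)(126/235) = 176/235.

0.749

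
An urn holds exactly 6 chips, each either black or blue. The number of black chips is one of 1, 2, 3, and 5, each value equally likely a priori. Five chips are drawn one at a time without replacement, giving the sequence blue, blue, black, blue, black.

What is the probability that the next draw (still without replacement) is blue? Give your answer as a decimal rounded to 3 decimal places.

0.571

The likelihood of the observed sequence under each hypothesis: P(data | r = 1) = (5/6)(4/5)(1/4)(3/3)(0/2) = 0; P(data | r = 2) = (4/6)(3/5)(2/4)(2/3)(1/2) = 1/15; P(data | r = 3) = (3/6)(2/5)(3/4)(1/3)(2/2) = 1/20; P(data | r = 5) = (1/6)(0/5) = 0.
Multiplying each by its prior: 1/4 · 0 = 0, 1/4 · 1/15 = 1/60, 1/4 · 1/20 = 1/80, 1/4 · 0 = 0; with total 7/240.
Dividing through by the total gives posterior P(r = 1 | data) = 0, P(r = 2 | data) = 4/7, P(r = 3 | data) = 3/7, P(r = 5 | data) = 0.
So P(blue next | data) = Σ P(blue next | H) P(H | data) = (1)(4/7) + (0)(3/7) = 4/7.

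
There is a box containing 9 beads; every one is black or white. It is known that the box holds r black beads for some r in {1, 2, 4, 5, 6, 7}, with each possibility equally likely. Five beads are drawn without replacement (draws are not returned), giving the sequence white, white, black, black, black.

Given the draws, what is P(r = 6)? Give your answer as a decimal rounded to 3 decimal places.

0.308

Under each hypothesis, the probability of the observed sequence is: P(data | r = 1) = (8/9)(7/8)(1/7)(0/6) = 0; P(data | r = 2) = (7/9)(6/8)(2/7)(1/6)(0/5) = 0; P(data | r = 4) = (5/9)(4/8)(4/7)(3/6)(2/5) = 2/63; P(data | r = 5) = (4/9)(3/8)(5/7)(4/6)(3/5) = 1/21; P(data | r = 6) = (3/9)(2/8)(6/7)(5/6)(4/5) = 1/21; P(data | r = 7) = (2/9)(1/8)(7/7)(6/6)(5/5) = 1/36.
Weighting by the prior gives 1/6 · 0 = 0, 1/6 · 0 = 0, 1/6 · 2/63 = 1/189, 1/6 · 1/21 = 1/126, 1/6 · 1/21 = 1/126, 1/6 · 1/36 = 1/216; these sum to 13/504.
So P(r = 6 | data) = (1/126) / (13/504) = 4/13.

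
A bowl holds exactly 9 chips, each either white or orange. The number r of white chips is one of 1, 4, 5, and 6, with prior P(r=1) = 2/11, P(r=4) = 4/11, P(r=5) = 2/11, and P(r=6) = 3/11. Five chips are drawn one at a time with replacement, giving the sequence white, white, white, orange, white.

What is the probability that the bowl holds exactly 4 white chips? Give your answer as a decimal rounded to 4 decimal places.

Under each hypothesis, the probability of the observed sequence is: P(data | r = 1) = (1/9)(1/9)(1/9)(8/9)(1/9) = 0.00013548; P(data | r = 4) = (4/9)(4/9)(4/9)(5/9)(4/9) = 0.021677; P(data | r = 5) = (5/9)(5/9)(5/9)(4/9)(5/9) = 0.042338; P(data | r = 6) = (6/9)(6/9)(6/9)(3/9)(6/9) = 0.065844.
Multiplying each by its prior: 2/11 · 0.00013548 = 2.4633e-05, 4/11 · 0.021677 = 0.0078825, 2/11 · 0.042338 = 0.0076978, 3/11 · 0.065844 = 0.017957; with total 0.033562.
Hence P(r = 4 | data) = (0.0078825) / (0.033562) = 0.23486.

0.2349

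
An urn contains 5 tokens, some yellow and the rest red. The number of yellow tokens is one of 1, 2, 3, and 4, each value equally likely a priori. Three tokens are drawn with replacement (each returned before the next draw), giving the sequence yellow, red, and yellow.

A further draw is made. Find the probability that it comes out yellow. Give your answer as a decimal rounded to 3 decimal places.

0.584

The likelihood of the observed sequence under each hypothesis: P(data | r = 1) = (1/5)(4/5)(1/5) = 4/125; P(data | r = 2) = (2/5)(3/5)(2/5) = 12/125; P(data | r = 3) = (3/5)(2/5)(3/5) = 18/125; P(data | r = 4) = (4/5)(1/5)(4/5) = 16/125.
The prior-weighted likelihoods are 1/4 · 4/125 = 1/125, 1/4 · 12/125 = 3/125, 1/4 · 18/125 = 9/250, 1/4 · 16/125 = 4/125; with total 1/10.
The posterior is then P(r = 1 | data) = 2/25, P(r = 2 | data) = 6/25, P(r = 3 | data) = 9/25, P(r = 4 | data) = 8/25.
Averaging over the posterior, P(yellow next | data) = (1/5)(2/25) + (2/5)(6/25) + (3/5)(9/25) + (4/5)(8/25) = 73/125.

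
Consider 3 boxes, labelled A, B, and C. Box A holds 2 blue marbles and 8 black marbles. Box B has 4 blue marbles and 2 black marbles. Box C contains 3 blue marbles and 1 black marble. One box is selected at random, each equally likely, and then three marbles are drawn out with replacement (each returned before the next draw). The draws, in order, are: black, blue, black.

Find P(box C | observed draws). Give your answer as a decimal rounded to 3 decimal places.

0.188

For each hypothesis, P(data | H) works out to: P(data | box A) = (8/10)(2/10)(8/10) = 0.128; P(data | box B) = (2/6)(4/6)(2/6) = 0.074074; P(data | box C) = (1/4)(3/4)(1/4) = 0.046875.
Multiplying each by its prior: 1/3 · 0.128 = 0.042667, 1/3 · 0.074074 = 0.024691, 1/3 · 0.046875 = 0.015625; with total 0.082983.
Hence P(box C | data) = (0.015625) / (0.082983) = 0.18829.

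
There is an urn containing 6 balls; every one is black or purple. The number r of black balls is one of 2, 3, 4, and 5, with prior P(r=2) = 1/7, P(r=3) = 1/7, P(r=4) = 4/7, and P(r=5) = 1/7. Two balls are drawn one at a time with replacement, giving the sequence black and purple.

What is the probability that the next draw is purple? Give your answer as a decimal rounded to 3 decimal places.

The likelihood of the observed sequence under each hypothesis: P(data | r = 2) = (2/6)(4/6) = 2/9; P(data | r = 3) = (3/6)(3/6) = 1/4; P(data | r = 4) = (4/6)(2/6) = 2/9; P(data | r = 5) = (5/6)(1/6) = 5/36.
The prior-weighted likelihoods are 1/7 · 2/9 = 2/63, 1/7 · 1/4 = 1/28, 4/7 · 2/9 = 8/63, 1/7 · 5/36 = 5/252; these sum to 3/14.
Dividing through by the total gives posterior P(r = 2 | data) = 4/27, P(r = 3 | data) = 1/6, P(r = 4 | data) = 16/27, P(r = 5 | data) = 5/54.
The predictive probability is P(purple next | data) = (2/3)(4/27) + (1/2)(1/6) + (1/3)(16/27) + (1/6)(5/54) = 32/81.

0.395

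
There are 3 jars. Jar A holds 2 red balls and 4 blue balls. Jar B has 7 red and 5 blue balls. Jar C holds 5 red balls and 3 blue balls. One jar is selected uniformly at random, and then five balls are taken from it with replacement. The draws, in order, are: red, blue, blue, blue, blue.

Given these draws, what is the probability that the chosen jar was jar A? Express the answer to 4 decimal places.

The likelihood of the observed sequence under each hypothesis: P(data | jar A) = (2/6)(4/6)(4/6)(4/6)(4/6) = 0.065844; P(data | jar B) = (7/12)(5/12)(5/12)(5/12)(5/12) = 0.017582; P(data | jar C) = (5/8)(3/8)(3/8)(3/8)(3/8) = 0.01236.
Weighting by the prior gives 1/3 · 0.065844 = 0.021948, 1/3 · 0.017582 = 0.0058607, 1/3 · 0.01236 = 0.0041199; with total 0.031928.
Hence P(jar A | data) = (0.021948) / (0.031928) = 0.68741.

0.6874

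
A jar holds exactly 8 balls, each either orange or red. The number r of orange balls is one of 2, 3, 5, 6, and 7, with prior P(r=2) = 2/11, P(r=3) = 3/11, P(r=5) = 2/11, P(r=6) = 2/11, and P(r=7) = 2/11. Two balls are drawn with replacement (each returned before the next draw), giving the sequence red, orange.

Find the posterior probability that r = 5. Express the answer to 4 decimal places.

Compute the likelihood of the observed sequence for each case: P(data | r = 2) = (6/8)(2/8) = 3/16; P(data | r = 3) = (5/8)(3/8) = 15/64; P(data | r = 5) = (3/8)(5/8) = 15/64; P(data | r = 6) = (2/8)(6/8) = 3/16; P(data | r = 7) = (1/8)(7/8) = 7/64.
The prior-weighted likelihoods are 2/11 · 3/16 = 3/88, 3/11 · 15/64 = 45/704, 2/11 · 15/64 = 15/352, 2/11 · 3/16 = 3/88, 2/11 · 7/64 = 7/352; with total 137/704.
So P(r = 5 | data) = (15/352) / (137/704) = 30/137.

0.2190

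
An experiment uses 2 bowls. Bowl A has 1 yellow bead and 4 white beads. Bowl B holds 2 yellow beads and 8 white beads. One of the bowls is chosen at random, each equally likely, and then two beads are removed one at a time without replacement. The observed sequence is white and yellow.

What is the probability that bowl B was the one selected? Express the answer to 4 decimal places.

0.4706

Compute the likelihood of the observed sequence for each case: P(data | bowl A) = (4/5)(1/4) = 1/5; P(data | bowl B) = (8/10)(2/9) = 8/45.
Multiplying each by its prior: 1/2 · 1/5 = 1/10, 1/2 · 8/45 = 4/45; these sum to 17/90.
Hence P(bowl B | data) = (4/45) / (17/90) = 8/17.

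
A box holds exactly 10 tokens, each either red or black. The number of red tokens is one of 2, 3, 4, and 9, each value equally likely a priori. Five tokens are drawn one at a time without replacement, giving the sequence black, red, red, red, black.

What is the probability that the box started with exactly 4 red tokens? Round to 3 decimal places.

0.741

The likelihood of the observed sequence under each hypothesis: P(data | r = 2) = (8/10)(2/9)(1/8)(0/7) = 0; P(data | r = 3) = (7/10)(3/9)(2/8)(1/7)(6/6) = 0.0083333; P(data | r = 4) = (6/10)(4/9)(3/8)(2/7)(5/6) = 0.02381; P(data | r = 9) = (1/10)(9/9)(8/8)(7/7)(0/6) = 0.
Multiplying each by its prior: 1/4 · 0 = 0, 1/4 · 0.0083333 = 0.0020833, 1/4 · 0.02381 = 0.0059524, 1/4 · 0 = 0; these sum to 0.0080357.
So P(r = 4 | data) = (0.0059524) / (0.0080357) = 0.74074.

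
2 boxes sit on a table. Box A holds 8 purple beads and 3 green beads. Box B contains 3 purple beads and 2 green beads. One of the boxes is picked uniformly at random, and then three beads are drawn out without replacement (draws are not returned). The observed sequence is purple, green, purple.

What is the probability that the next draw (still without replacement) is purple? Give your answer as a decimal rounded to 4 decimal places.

Compute the likelihood of the observed sequence for each case: P(data | box A) = (8/11)(3/10)(7/9) = 28/165; P(data | box B) = (3/5)(2/4)(2/3) = 1/5.
The prior-weighted likelihoods are 1/2 · 28/165 = 14/165, 1/2 · 1/5 = 1/10; with total 61/330.
The posterior is then P(box A | data) = 28/61, P(box B | data) = 33/61.
Averaging over the posterior, P(purple next | data) = (3/4)(28/61) + (1/2)(33/61) = 75/122.

0.6148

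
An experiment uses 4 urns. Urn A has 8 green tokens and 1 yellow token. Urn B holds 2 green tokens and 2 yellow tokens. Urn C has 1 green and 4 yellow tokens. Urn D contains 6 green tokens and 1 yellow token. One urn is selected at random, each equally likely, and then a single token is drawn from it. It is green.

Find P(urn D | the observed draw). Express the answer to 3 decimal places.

The likelihood of this draw under each hypothesis: P(data | urn A) = (8/9) = 0.88889; P(data | urn B) = (2/4) = 0.5; P(data | urn C) = (1/5) = 0.2; P(data | urn D) = (6/7) = 0.85714.
Weighting by the prior gives 1/4 · 0.88889 = 0.22222, 1/4 · 0.5 = 0.125, 1/4 · 0.2 = 0.05, 1/4 · 0.85714 = 0.21429; summing to 0.61151.
By Bayes' rule, P(urn D | data) = (0.21429) / (0.61151) = 0.35042.

0.350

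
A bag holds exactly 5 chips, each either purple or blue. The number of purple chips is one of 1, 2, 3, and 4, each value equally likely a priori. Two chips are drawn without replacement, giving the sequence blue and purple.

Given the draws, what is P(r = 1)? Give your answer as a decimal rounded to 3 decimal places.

Under each hypothesis, the probability of the observed sequence is: P(data | r = 1) = (4/5)(1/4) = 1/5; P(data | r = 2) = (3/5)(2/4) = 3/10; P(data | r = 3) = (2/5)(3/4) = 3/10; P(data | r = 4) = (1/5)(4/4) = 1/5.
Multiplying each by its prior: 1/4 · 1/5 = 1/20, 1/4 · 3/10 = 3/40, 1/4 · 3/10 = 3/40, 1/4 · 1/5 = 1/20; these sum to 1/4.
Hence P(r = 1 | data) = (1/20) / (1/4) = 1/5.

0.200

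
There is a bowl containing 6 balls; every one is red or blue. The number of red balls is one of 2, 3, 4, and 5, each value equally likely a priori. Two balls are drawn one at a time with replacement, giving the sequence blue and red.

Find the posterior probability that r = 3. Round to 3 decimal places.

0.300

The likelihood of the observed sequence under each hypothesis: P(data | r = 2) = (4/6)(2/6) = 2/9; P(data | r = 3) = (3/6)(3/6) = 1/4; P(data | r = 4) = (2/6)(4/6) = 2/9; P(data | r = 5) = (1/6)(5/6) = 5/36.
Multiplying each by its prior: 1/4 · 2/9 = 1/18, 1/4 · 1/4 = 1/16, 1/4 · 2/9 = 1/18, 1/4 · 5/36 = 5/144; these sum to 5/24.
Therefore the posterior P(r = 3 | data) = (1/16) / (5/24) = 3/10.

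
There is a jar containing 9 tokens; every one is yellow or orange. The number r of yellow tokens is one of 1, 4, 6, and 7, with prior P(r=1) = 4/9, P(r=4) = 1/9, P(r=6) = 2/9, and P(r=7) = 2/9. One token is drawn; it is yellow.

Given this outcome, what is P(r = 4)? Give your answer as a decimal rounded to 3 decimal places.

The likelihood of this draw under each hypothesis: P(data | r = 1) = (1/9) = 1/9; P(data | r = 4) = (4/9) = 4/9; P(data | r = 6) = (6/9) = 2/3; P(data | r = 7) = (7/9) = 7/9.
The prior-weighted likelihoods are 4/9 · 1/9 = 4/81, 1/9 · 4/9 = 4/81, 2/9 · 2/3 = 4/27, 2/9 · 7/9 = 14/81; these sum to 34/81.
So P(r = 4 | data) = (4/81) / (34/81) = 2/17.

0.118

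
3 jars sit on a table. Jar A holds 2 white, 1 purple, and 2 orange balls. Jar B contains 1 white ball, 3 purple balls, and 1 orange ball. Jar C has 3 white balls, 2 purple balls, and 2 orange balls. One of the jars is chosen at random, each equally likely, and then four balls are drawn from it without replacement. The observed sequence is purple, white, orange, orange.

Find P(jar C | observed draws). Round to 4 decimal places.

Under each hypothesis, the probability of the observed sequence is: P(data | jar A) = (1/5)(2/4)(2/3)(1/2) = 1/30; P(data | jar B) = (3/5)(1/4)(1/3)(0/2) = 0; P(data | jar C) = (2/7)(3/6)(2/5)(1/4) = 1/70.
The prior-weighted likelihoods are 1/3 · 1/30 = 1/90, 1/3 · 0 = 0, 1/3 · 1/70 = 1/210; with total 1/63.
So P(jar C | data) = (1/210) / (1/63) = 3/10.

0.3000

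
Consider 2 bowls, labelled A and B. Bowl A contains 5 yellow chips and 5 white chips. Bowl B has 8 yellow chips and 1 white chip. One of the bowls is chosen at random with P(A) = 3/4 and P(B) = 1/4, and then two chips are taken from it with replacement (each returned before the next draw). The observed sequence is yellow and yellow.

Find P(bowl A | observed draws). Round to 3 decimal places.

Under each hypothesis, the probability of the observed sequence is: P(data | bowl A) = (5/10)(5/10) = 0.25; P(data | bowl B) = (8/9)(8/9) = 0.79012.
Multiplying each by its prior: 3/4 · 0.25 = 0.1875, 1/4 · 0.79012 = 0.19753; with total 0.38503.
Therefore the posterior P(bowl A | data) = (0.1875) / (0.38503) = 0.48697.

0.487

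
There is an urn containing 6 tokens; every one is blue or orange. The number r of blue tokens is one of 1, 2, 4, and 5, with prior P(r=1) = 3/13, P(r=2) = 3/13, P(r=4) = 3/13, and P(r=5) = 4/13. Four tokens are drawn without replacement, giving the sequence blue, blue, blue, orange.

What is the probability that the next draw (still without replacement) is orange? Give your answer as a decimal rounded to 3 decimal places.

0.188

The likelihood of the observed sequence under each hypothesis: P(data | r = 1) = (1/6)(0/5) = 0; P(data | r = 2) = (2/6)(1/5)(0/4) = 0; P(data | r = 4) = (4/6)(3/5)(2/4)(2/3) = 2/15; P(data | r = 5) = (5/6)(4/5)(3/4)(1/3) = 1/6.
The prior-weighted likelihoods are 3/13 · 0 = 0, 3/13 · 0 = 0, 3/13 · 2/15 = 2/65, 4/13 · 1/6 = 2/39; these sum to 16/195.
Dividing through by the total gives posterior P(r = 1 | data) = 0, P(r = 2 | data) = 0, P(r = 4 | data) = 3/8, P(r = 5 | data) = 5/8.
So P(orange next | data) = Σ P(orange next | H) P(H | data) = (1/2)(3/8) + (0)(5/8) = 3/16.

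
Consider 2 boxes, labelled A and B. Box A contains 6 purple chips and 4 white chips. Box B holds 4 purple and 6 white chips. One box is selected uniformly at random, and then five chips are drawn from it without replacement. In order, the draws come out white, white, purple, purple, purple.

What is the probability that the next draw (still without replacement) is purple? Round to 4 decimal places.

Compute the likelihood of the observed sequence for each case: P(data | box A) = (4/10)(3/9)(6/8)(5/7)(4/6) = 1/21; P(data | box B) = (6/10)(5/9)(4/8)(3/7)(2/6) = 1/42.
Multiplying each by its prior: 1/2 · 1/21 = 1/42, 1/2 · 1/42 = 1/84; summing to 1/28.
Dividing through by the total gives posterior P(box A | data) = 2/3, P(box B | data) = 1/3.
So P(purple next | data) = Σ P(purple next | H) P(H | data) = (3/5)(2/3) + (1/5)(1/3) = 7/15.

0.4667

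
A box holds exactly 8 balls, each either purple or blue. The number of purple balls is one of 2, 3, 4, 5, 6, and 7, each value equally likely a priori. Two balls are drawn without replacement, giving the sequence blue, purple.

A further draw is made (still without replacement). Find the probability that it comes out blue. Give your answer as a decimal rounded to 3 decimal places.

Compute the likelihood of the observed sequence for each case: P(data | r = 2) = (6/8)(2/7) = 3/14; P(data | r = 3) = (5/8)(3/7) = 15/56; P(data | r = 4) = (4/8)(4/7) = 2/7; P(data | r = 5) = (3/8)(5/7) = 15/56; P(data | r = 6) = (2/8)(6/7) = 3/14; P(data | r = 7) = (1/8)(7/7) = 1/8.
Weighting by the prior gives 1/6 · 3/14 = 1/28, 1/6 · 15/56 = 5/112, 1/6 · 2/7 = 1/21, 1/6 · 15/56 = 5/112, 1/6 · 3/14 = 1/28, 1/6 · 1/8 = 1/48; with total 11/48.
The posterior is then P(r = 2 | data) = 12/77, P(r = 3 | data) = 15/77, P(r = 4 | data) = 16/77, P(r = 5 | data) = 15/77, P(r = 6 | data) = 12/77, P(r = 7 | data) = 1/11.
So P(blue next | data) = Σ P(blue next | H) P(H | data) = (5/6)(12/77) + (2/3)(15/77) + (1/2)(16/77) + (1/3)(15/77) + (1/6)(12/77) + (0)(1/11) = 5/11.

0.455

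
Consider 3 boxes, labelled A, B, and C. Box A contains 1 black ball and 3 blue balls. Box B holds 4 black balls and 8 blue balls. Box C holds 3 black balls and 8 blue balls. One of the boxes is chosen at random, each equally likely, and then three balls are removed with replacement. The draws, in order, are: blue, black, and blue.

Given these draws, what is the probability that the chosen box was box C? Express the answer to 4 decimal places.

0.3331

For each hypothesis, P(data | H) works out to: P(data | box A) = (3/4)(1/4)(3/4) = 0.14062; P(data | box B) = (8/12)(4/12)(8/12) = 0.14815; P(data | box C) = (8/11)(3/11)(8/11) = 0.14425.
The prior-weighted likelihoods are 1/3 · 0.14062 = 0.046875, 1/3 · 0.14815 = 0.049383, 1/3 · 0.14425 = 0.048084; these sum to 0.14434.
So P(box C | data) = (0.048084) / (0.14434) = 0.33313.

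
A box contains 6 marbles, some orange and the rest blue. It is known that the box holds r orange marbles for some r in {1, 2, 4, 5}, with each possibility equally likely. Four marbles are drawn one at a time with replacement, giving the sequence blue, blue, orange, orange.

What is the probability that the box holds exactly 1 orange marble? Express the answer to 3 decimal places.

0.140

Compute the likelihood of the observed sequence for each case: P(data | r = 1) = (5/6)(5/6)(1/6)(1/6) = 0.01929; P(data | r = 2) = (4/6)(4/6)(2/6)(2/6) = 0.049383; P(data | r = 4) = (2/6)(2/6)(4/6)(4/6) = 0.049383; P(data | r = 5) = (1/6)(1/6)(5/6)(5/6) = 0.01929.
Multiplying each by its prior: 1/4 · 0.01929 = 0.0048225, 1/4 · 0.049383 = 0.012346, 1/4 · 0.049383 = 0.012346, 1/4 · 0.01929 = 0.0048225; these sum to 0.034336.
Therefore the posterior P(r = 1 | data) = (0.0048225) / (0.034336) = 0.14045.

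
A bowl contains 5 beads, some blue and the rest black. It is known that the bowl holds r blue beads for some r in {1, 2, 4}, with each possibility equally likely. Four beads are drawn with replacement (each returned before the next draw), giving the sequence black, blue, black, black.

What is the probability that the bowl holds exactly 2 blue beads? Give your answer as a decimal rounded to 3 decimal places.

Compute the likelihood of the observed sequence for each case: P(data | r = 1) = (4/5)(1/5)(4/5)(4/5) = 0.1024; P(data | r = 2) = (3/5)(2/5)(3/5)(3/5) = 0.0864; P(data | r = 4) = (1/5)(4/5)(1/5)(1/5) = 0.0064.
Multiplying each by its prior: 1/3 · 0.1024 = 0.034133, 1/3 · 0.0864 = 0.0288, 1/3 · 0.0064 = 0.0021333; summing to 0.065067.
Therefore the posterior P(r = 2 | data) = (0.0288) / (0.065067) = 0.44262.

0.443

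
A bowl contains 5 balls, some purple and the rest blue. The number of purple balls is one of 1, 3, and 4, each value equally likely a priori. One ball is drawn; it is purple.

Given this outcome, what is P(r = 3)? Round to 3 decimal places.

0.375

Compute the likelihood of this draw for each case: P(data | r = 1) = (1/5) = 1/5; P(data | r = 3) = (3/5) = 3/5; P(data | r = 4) = (4/5) = 4/5.
Weighting by the prior gives 1/3 · 1/5 = 1/15, 1/3 · 3/5 = 1/5, 1/3 · 4/5 = 4/15; with total 8/15.
Hence P(r = 3 | data) = (1/5) / (8/15) = 3/8.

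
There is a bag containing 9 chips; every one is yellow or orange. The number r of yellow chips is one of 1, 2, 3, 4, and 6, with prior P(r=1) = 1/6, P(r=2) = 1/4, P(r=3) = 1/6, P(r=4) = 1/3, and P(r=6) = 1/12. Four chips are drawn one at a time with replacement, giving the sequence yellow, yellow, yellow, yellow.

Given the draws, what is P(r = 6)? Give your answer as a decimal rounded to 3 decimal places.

0.512

The likelihood of the observed sequence under each hypothesis: P(data | r = 1) = (1/9)(1/9)(1/9)(1/9) = 0.00015242; P(data | r = 2) = (2/9)(2/9)(2/9)(2/9) = 0.0024387; P(data | r = 3) = (3/9)(3/9)(3/9)(3/9) = 0.012346; P(data | r = 4) = (4/9)(4/9)(4/9)(4/9) = 0.039018; P(data | r = 6) = (6/9)(6/9)(6/9)(6/9) = 0.19753.
Multiplying each by its prior: 1/6 · 0.00015242 = 2.5403e-05, 1/4 · 0.0024387 = 0.00060966, 1/6 · 0.012346 = 0.0020576, 1/3 · 0.039018 = 0.013006, 1/12 · 0.19753 = 0.016461; these sum to 0.03216.
Hence P(r = 6 | data) = (0.016461) / (0.03216) = 0.51185.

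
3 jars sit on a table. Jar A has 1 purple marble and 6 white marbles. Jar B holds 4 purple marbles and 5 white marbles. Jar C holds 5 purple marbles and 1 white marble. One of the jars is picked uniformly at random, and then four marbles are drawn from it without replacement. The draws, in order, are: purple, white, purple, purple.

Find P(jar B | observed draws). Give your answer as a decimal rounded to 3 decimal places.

0.192

For each hypothesis, P(data | H) works out to: P(data | jar A) = (1/7)(6/6)(0/5) = 0; P(data | jar B) = (4/9)(5/8)(3/7)(2/6) = 5/126; P(data | jar C) = (5/6)(1/5)(4/4)(3/3) = 1/6.
The prior-weighted likelihoods are 1/3 · 0 = 0, 1/3 · 5/126 = 5/378, 1/3 · 1/6 = 1/18; summing to 13/189.
Hence P(jar B | data) = (5/378) / (13/189) = 5/26.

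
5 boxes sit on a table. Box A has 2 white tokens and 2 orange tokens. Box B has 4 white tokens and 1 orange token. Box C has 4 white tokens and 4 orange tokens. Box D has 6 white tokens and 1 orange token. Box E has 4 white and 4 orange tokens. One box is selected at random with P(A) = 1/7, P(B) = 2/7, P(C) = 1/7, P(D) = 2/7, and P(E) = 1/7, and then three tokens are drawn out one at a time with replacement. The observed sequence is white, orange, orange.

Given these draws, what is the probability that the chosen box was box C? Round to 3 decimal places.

0.264

Compute the likelihood of the observed sequence for each case: P(data | box A) = (2/4)(2/4)(2/4) = 0.125; P(data | box B) = (4/5)(1/5)(1/5) = 0.032; P(data | box C) = (4/8)(4/8)(4/8) = 0.125; P(data | box D) = (6/7)(1/7)(1/7) = 0.017493; P(data | box E) = (4/8)(4/8)(4/8) = 0.125.
Multiplying each by its prior: 1/7 · 0.125 = 0.017857, 2/7 · 0.032 = 0.0091429, 1/7 · 0.125 = 0.017857, 2/7 · 0.017493 = 0.0049979, 1/7 · 0.125 = 0.017857; these sum to 0.067712.
Hence P(box C | data) = (0.017857) / (0.067712) = 0.26372.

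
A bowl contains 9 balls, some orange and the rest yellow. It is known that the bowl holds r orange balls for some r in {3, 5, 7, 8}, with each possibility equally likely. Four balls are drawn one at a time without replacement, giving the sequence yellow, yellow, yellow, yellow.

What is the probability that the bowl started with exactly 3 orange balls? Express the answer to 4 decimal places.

The likelihood of the observed sequence under each hypothesis: P(data | r = 3) = (6/9)(5/8)(4/7)(3/6) = 5/42; P(data | r = 5) = (4/9)(3/8)(2/7)(1/6) = 1/126; P(data | r = 7) = (2/9)(1/8)(0/7) = 0; P(data | r = 8) = (1/9)(0/8) = 0.
Weighting by the prior gives 1/4 · 5/42 = 5/168, 1/4 · 1/126 = 1/504, 1/4 · 0 = 0, 1/4 · 0 = 0; these sum to 2/63.
Hence P(r = 3 | data) = (5/168) / (2/63) = 15/16.

0.9375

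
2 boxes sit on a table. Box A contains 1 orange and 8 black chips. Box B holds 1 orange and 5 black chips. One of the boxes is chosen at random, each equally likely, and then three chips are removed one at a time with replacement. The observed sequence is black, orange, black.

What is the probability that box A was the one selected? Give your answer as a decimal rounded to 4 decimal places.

0.4313

The likelihood of the observed sequence under each hypothesis: P(data | box A) = (8/9)(1/9)(8/9) = 0.087791; P(data | box B) = (5/6)(1/6)(5/6) = 0.11574.
Weighting by the prior gives 1/2 · 0.087791 = 0.043896, 1/2 · 0.11574 = 0.05787; these sum to 0.10177.
Hence P(box A | data) = (0.043896) / (0.10177) = 0.43134.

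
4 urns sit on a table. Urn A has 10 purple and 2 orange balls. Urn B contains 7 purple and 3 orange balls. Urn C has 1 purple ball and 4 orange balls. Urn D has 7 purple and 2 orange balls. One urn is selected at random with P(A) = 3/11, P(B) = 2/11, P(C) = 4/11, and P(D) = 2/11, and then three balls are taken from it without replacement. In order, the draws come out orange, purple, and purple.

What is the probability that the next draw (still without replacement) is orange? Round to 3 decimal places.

Compute the likelihood of the observed sequence for each case: P(data | urn A) = (2/12)(10/11)(9/10) = 0.13636; P(data | urn B) = (3/10)(7/9)(6/8) = 0.175; P(data | urn C) = (4/5)(1/4)(0/3) = 0; P(data | urn D) = (2/9)(7/8)(6/7) = 0.16667.
Weighting by the prior gives 3/11 · 0.13636 = 0.03719, 2/11 · 0.175 = 0.031818, 4/11 · 0 = 0, 2/11 · 0.16667 = 0.030303; summing to 0.099311.
Normalising, the posterior is P(urn A | data) = 0.37448, P(urn B | data) = 0.32039, P(urn C | data) = 0, P(urn D | data) = 0.30513.
So P(orange next | data) = Σ P(orange next | H) P(H | data) = (1/9)(0.37448) + (2/7)(0.32039) + (1/6)(0.30513) = 0.184.

0.184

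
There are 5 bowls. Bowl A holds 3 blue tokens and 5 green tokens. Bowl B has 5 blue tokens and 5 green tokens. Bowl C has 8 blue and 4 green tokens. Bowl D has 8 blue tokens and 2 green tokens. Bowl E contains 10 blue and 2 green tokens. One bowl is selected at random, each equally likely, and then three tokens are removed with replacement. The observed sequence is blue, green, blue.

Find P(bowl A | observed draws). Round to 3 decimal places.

0.145

Under each hypothesis, the probability of the observed sequence is: P(data | bowl A) = (3/8)(5/8)(3/8) = 0.087891; P(data | bowl B) = (5/10)(5/10)(5/10) = 0.125; P(data | bowl C) = (8/12)(4/12)(8/12) = 0.14815; P(data | bowl D) = (8/10)(2/10)(8/10) = 0.128; P(data | bowl E) = (10/12)(2/12)(10/12) = 0.11574.
Weighting by the prior gives 1/5 · 0.087891 = 0.017578, 1/5 · 0.125 = 0.025, 1/5 · 0.14815 = 0.02963, 1/5 · 0.128 = 0.0256, 1/5 · 0.11574 = 0.023148; summing to 0.12096.
By Bayes' rule, P(bowl A | data) = (0.017578) / (0.12096) = 0.14533.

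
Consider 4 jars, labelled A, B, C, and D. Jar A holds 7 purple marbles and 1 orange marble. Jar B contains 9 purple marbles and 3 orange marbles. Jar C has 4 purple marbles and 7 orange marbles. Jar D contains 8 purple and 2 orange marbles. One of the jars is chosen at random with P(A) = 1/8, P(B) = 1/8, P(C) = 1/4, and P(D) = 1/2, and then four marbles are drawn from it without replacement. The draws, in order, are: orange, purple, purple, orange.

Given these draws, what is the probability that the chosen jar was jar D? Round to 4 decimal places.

Compute the likelihood of the observed sequence for each case: P(data | jar A) = (1/8)(7/7)(6/6)(0/5) = 0; P(data | jar B) = (3/12)(9/11)(8/10)(2/9) = 2/55; P(data | jar C) = (7/11)(4/10)(3/9)(6/8) = 7/110; P(data | jar D) = (2/10)(8/9)(7/8)(1/7) = 1/45.
Weighting by the prior gives 1/8 · 0 = 0, 1/8 · 2/55 = 1/220, 1/4 · 7/110 = 7/440, 1/2 · 1/45 = 1/90; summing to 25/792.
Hence P(jar D | data) = (1/90) / (25/792) = 44/125.

0.3520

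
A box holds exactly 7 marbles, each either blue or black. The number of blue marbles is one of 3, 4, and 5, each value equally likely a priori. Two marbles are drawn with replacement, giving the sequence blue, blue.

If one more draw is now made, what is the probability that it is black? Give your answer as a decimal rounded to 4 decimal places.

0.3829

For each hypothesis, P(data | H) works out to: P(data | r = 3) = (3/7)(3/7) = 9/49; P(data | r = 4) = (4/7)(4/7) = 16/49; P(data | r = 5) = (5/7)(5/7) = 25/49.
Multiplying each by its prior: 1/3 · 9/49 = 3/49, 1/3 · 16/49 = 16/147, 1/3 · 25/49 = 25/147; with total 50/147.
The posterior is then P(r = 3 | data) = 9/50, P(r = 4 | data) = 8/25, P(r = 5 | data) = 1/2.
The predictive probability is P(black next | data) = (4/7)(9/50) + (3/7)(8/25) + (2/7)(1/2) = 67/175.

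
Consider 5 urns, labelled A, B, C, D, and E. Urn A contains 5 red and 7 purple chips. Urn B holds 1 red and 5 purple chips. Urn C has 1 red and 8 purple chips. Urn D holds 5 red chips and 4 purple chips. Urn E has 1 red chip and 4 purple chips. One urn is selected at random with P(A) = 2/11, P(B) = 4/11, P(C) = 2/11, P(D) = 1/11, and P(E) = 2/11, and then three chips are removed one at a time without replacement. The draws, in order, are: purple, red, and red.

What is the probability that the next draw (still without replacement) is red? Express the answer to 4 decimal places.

For each hypothesis, P(data | H) works out to: P(data | urn A) = (7/12)(5/11)(4/10) = 0.10606; P(data | urn B) = (5/6)(1/5)(0/4) = 0; P(data | urn C) = (8/9)(1/8)(0/7) = 0; P(data | urn D) = (4/9)(5/8)(4/7) = 0.15873; P(data | urn E) = (4/5)(1/4)(0/3) = 0.
The prior-weighted likelihoods are 2/11 · 0.10606 = 0.019284, 4/11 · 0 = 0, 2/11 · 0 = 0, 1/11 · 0.15873 = 0.01443, 2/11 · 0 = 0; these sum to 0.033714.
The posterior is then P(urn A | data) = 0.57198, P(urn B | data) = 0, P(urn C | data) = 0, P(urn D | data) = 0.42802, P(urn E | data) = 0.
The predictive probability is P(red next | data) = (1/3)(0.57198) + (1/2)(0.42802) = 0.40467.

0.4047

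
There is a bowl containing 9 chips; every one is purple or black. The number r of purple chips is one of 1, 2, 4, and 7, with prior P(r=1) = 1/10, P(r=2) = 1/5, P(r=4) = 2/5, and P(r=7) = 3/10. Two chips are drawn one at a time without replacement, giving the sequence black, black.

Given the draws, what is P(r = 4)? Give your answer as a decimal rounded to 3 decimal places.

The likelihood of the observed sequence under each hypothesis: P(data | r = 1) = (8/9)(7/8) = 7/9; P(data | r = 2) = (7/9)(6/8) = 7/12; P(data | r = 4) = (5/9)(4/8) = 5/18; P(data | r = 7) = (2/9)(1/8) = 1/36.
Multiplying each by its prior: 1/10 · 7/9 = 7/90, 1/5 · 7/12 = 7/60, 2/5 · 5/18 = 1/9, 3/10 · 1/36 = 1/120; these sum to 113/360.
By Bayes' rule, P(r = 4 | data) = (1/9) / (113/360) = 40/113.

0.354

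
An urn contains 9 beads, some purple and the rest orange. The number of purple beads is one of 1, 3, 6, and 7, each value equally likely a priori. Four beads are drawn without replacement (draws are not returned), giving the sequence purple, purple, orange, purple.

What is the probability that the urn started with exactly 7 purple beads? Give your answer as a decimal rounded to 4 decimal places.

The likelihood of the observed sequence under each hypothesis: P(data | r = 1) = (1/9)(0/8) = 0; P(data | r = 3) = (3/9)(2/8)(6/7)(1/6) = 1/84; P(data | r = 6) = (6/9)(5/8)(3/7)(4/6) = 5/42; P(data | r = 7) = (7/9)(6/8)(2/7)(5/6) = 5/36.
Weighting by the prior gives 1/4 · 0 = 0, 1/4 · 1/84 = 1/336, 1/4 · 5/42 = 5/168, 1/4 · 5/36 = 5/144; summing to 17/252.
By Bayes' rule, P(r = 7 | data) = (5/144) / (17/252) = 35/68.

0.5147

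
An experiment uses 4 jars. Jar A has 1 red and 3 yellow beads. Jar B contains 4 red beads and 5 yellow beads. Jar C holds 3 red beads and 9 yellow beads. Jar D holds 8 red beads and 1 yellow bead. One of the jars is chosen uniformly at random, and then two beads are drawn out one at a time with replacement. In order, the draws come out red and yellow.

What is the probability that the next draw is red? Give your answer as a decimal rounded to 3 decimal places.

0.404

Under each hypothesis, the probability of the observed sequence is: P(data | jar A) = (1/4)(3/4) = 0.1875; P(data | jar B) = (4/9)(5/9) = 0.24691; P(data | jar C) = (3/12)(9/12) = 0.1875; P(data | jar D) = (8/9)(1/9) = 0.098765.
Multiplying each by its prior: 1/4 · 0.1875 = 0.046875, 1/4 · 0.24691 = 0.061728, 1/4 · 0.1875 = 0.046875, 1/4 · 0.098765 = 0.024691; summing to 0.18017.
The posterior is then P(jar A | data) = 0.26017, P(jar B | data) = 0.34261, P(jar C | data) = 0.26017, P(jar D | data) = 0.13704.
The predictive probability is P(red next | data) = (1/4)(0.26017) + (4/9)(0.34261) + (1/4)(0.26017) + (8/9)(0.13704) = 0.40418.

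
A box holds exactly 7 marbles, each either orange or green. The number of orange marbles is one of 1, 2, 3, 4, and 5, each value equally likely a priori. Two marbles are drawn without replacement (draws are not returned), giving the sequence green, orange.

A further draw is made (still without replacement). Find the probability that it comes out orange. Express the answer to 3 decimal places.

Compute the likelihood of the observed sequence for each case: P(data | r = 1) = (6/7)(1/6) = 1/7; P(data | r = 2) = (5/7)(2/6) = 5/21; P(data | r = 3) = (4/7)(3/6) = 2/7; P(data | r = 4) = (3/7)(4/6) = 2/7; P(data | r = 5) = (2/7)(5/6) = 5/21.
Weighting by the prior gives 1/5 · 1/7 = 1/35, 1/5 · 5/21 = 1/21, 1/5 · 2/7 = 2/35, 1/5 · 2/7 = 2/35, 1/5 · 5/21 = 1/21; summing to 5/21.
Normalising, the posterior is P(r = 1 | data) = 3/25, P(r = 2 | data) = 1/5, P(r = 3 | data) = 6/25, P(r = 4 | data) = 6/25, P(r = 5 | data) = 1/5.
Averaging over the posterior, P(orange next | data) = (0)(3/25) + (1/5)(1/5) + (2/5)(6/25) + (3/5)(6/25) + (4/5)(1/5) = 11/25.

0.440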